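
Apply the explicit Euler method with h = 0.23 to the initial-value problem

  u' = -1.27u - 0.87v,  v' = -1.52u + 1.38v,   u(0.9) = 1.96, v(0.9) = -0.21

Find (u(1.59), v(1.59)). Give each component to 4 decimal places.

1.2062, -2.7488

Euler on (u,v): u_{n+1} = u_n + h·u', v_{n+1} = v_n + h·v'.
0.900000: (1.960000, -0.210000); f=(-2.306500, -3.269000) → (1.429505, -0.961870)
1.130000: (1.429505, -0.961870); f=(-0.978644, -3.500228) → (1.204417, -1.766922)
1.360000: (1.204417, -1.766922); f=(0.007613, -4.269067) → (1.206168, -2.748808)
(u(1.59), v(1.59)) ≈ (1.2062, -2.7488)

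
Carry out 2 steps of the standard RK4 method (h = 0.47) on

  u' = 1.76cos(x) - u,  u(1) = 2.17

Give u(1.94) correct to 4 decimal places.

RK4: k1 = f(x_n, u_n); k2 = f(x_n + h/2, u_n + (h/2)·k1); k3 = f(x_n + h/2, u_n + (h/2)·k2); k4 = f(x_n + h, u_n + h·k3); u_{n+1} = u_n + (h/6)·(k1 + 2k2 + 2k3 + k4).
x=1.000000, u=2.170000:
  k1 = f(1.000000, 2.170000) = -1.219068
  k2 = f(1.235000, 1.883519) = -1.303562
  k3 = f(1.235000, 1.863663) = -1.283706
  k4 = f(1.470000, 1.566658) = -1.389557
  u ← 2.170000 + (0.47/6)·(k1 + 2k2 + 2k3 + k4) = 1.560319
x=1.470000, u=1.560319:
  k1 = f(1.470000, 1.560319) = -1.383218
  k2 = f(1.705000, 1.235263) = -1.470753
  k3 = f(1.705000, 1.214692) = -1.450182
  k4 = f(1.940000, 0.878733) = -1.513870
  u ← 1.560319 + (0.47/6)·(k1 + 2k2 + 2k3 + k4) = 0.875767
u(1.94) ≈ 0.8758

0.8758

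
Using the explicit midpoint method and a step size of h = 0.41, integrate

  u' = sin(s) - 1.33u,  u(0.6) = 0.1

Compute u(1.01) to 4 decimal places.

Midpoint: k1 = f(s_n, u_n); k2 = f(s_n + h/2, u_n + (h/2)·k1); u_{n+1} = u_n + h·k2.
s=0.600000, u=0.100000:
  k1 = f(0.600000, 0.100000) = 0.431642
  k2 = f(0.805000, 0.188487) = 0.470143
  u ← 0.100000 + 0.41·0.470143 = 0.292759
u(1.01) ≈ 0.2928

0.2928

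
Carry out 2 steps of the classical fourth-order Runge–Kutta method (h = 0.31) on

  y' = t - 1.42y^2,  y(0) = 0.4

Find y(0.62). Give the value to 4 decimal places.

0.4526

RK4: k1 = f(t_n, y_n); k2 = f(t_n + h/2, y_n + (h/2)·k1); k3 = f(t_n + h/2, y_n + (h/2)·k2); k4 = f(t_n + h, y_n + h·k3); y_{n+1} = y_n + (h/6)·(k1 + 2k2 + 2k3 + k4).
t=0.000000, y=0.400000:
  k1 = f(0.000000, 0.400000) = -0.227200
  k2 = f(0.155000, 0.364784) = -0.033956
  k3 = f(0.155000, 0.394737) = -0.066260
  k4 = f(0.310000, 0.379459) = 0.105535
  y ← 0.400000 + (0.31/6)·(k1 + 2k2 + 2k3 + k4) = 0.383358
t=0.310000, y=0.383358:
  k1 = f(0.310000, 0.383358) = 0.101312
  k2 = f(0.465000, 0.399062) = 0.238865
  k3 = f(0.465000, 0.420382) = 0.214056
  k4 = f(0.620000, 0.449716) = 0.332813
  y ← 0.383358 + (0.31/6)·(k1 + 2k2 + 2k3 + k4) = 0.452590
y(0.62) ≈ 0.4526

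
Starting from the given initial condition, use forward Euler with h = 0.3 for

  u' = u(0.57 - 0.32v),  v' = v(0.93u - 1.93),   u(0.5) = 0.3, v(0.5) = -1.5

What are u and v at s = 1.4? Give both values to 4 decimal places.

0.5935, -0.2243

Euler on (u,v): u_{n+1} = u_n + h·u', v_{n+1} = v_n + h·v'.
0.500000: (0.300000, -1.500000); f=(0.315000, 2.476500) → (0.394500, -0.757050)
0.800000: (0.394500, -0.757050); f=(0.320435, 1.183356) → (0.490630, -0.402043)
1.100000: (0.490630, -0.402043); f=(0.342781, 0.592496) → (0.593465, -0.224294)
(u(1.4), v(1.4)) ≈ (0.5935, -0.2243)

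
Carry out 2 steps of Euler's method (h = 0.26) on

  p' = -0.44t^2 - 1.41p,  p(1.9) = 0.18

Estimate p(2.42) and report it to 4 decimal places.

-0.7231

Euler: p_{n+1} = p_n + h·f(t_n, p_n).
t=1.900000, p=0.180000: f=-1.842200 → p ← 0.180000 + 0.26·(-1.842200) = -0.298972
t=2.160000, p=-0.298972: f=-1.631313 → p ← -0.298972 + 0.26·(-1.631313) = -0.723114
p(2.42) ≈ -0.7231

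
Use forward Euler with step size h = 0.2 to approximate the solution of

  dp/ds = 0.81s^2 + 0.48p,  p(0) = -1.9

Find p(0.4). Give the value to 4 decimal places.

-2.2758

Euler: p_{n+1} = p_n + h·f(s_n, p_n).
s=0.000000, p=-1.900000: f=-0.912000 → p ← -1.900000 + 0.2·(-0.912000) = -2.082400
s=0.200000, p=-2.082400: f=-0.967152 → p ← -2.082400 + 0.2·(-0.967152) = -2.275830
p(0.4) ≈ -2.2758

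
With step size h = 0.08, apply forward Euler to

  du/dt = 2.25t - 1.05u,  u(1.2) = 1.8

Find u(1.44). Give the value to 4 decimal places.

2.0205

Euler: u_{n+1} = u_n + h·f(t_n, u_n).
t=1.200000, u=1.800000: f=0.810000 → u ← 1.800000 + 0.08·0.810000 = 1.864800
t=1.280000, u=1.864800: f=0.921960 → u ← 1.864800 + 0.08·0.921960 = 1.938557
t=1.360000, u=1.938557: f=1.024515 → u ← 1.938557 + 0.08·1.024515 = 2.020518
u(1.44) ≈ 2.0205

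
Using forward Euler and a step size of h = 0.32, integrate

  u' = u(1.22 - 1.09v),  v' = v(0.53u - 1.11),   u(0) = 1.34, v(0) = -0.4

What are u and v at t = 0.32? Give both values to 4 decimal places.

2.0501, -0.3488

Euler on (u,v): u_{n+1} = u_n + h·u', v_{n+1} = v_n + h·v'.
0.000000: (1.340000, -0.400000); f=(2.219040, 0.159920) → (2.050093, -0.348826)
(u(0.32), v(0.32)) ≈ (2.0501, -0.3488)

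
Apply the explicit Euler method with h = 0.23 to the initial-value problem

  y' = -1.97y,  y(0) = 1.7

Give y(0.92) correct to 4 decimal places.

Euler: y_{n+1} = y_n + h·f(s_n, y_n).
s=0.000000, y=1.700000: f=-3.349000 → y ← 1.700000 + 0.23·(-3.349000) = 0.929730
s=0.230000, y=0.929730: f=-1.831568 → y ← 0.929730 + 0.23·(-1.831568) = 0.508469
s=0.460000, y=0.508469: f=-1.001685 → y ← 0.508469 + 0.23·(-1.001685) = 0.278082
s=0.690000, y=0.278082: f=-0.547821 → y ← 0.278082 + 0.23·(-0.547821) = 0.152083
y(0.92) ≈ 0.1521

0.1521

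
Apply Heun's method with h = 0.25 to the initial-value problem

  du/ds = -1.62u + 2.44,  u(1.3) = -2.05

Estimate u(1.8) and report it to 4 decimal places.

-0.1238

Heun: k1 = f(s_n, u_n); k2 = f(s_n + h, u_n + h·k1); u_{n+1} = u_n + (h/2)·(k1 + k2).
s=1.300000, u=-2.050000:
  k1 = f(1.300000, -2.050000) = 5.761000
  k2 = f(1.550000, -0.609750) = 3.427795
  u ← -2.050000 + (0.25/2)·(5.761000 + 3.427795) = -0.901401
s=1.550000, u=-0.901401:
  k1 = f(1.550000, -0.901401) = 3.900269
  k2 = f(1.800000, 0.073667) = 2.320660
  u ← -0.901401 + (0.25/2)·(3.900269 + 2.320660) = -0.123784
u(1.8) ≈ -0.1238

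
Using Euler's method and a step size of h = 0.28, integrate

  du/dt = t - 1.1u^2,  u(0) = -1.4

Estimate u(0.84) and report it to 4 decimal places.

Euler: u_{n+1} = u_n + h·f(t_n, u_n).
t=0.000000, u=-1.400000: f=-2.156000 → u ← -1.400000 + 0.28·(-2.156000) = -2.003680
t=0.280000, u=-2.003680: f=-4.136207 → u ← -2.003680 + 0.28·(-4.136207) = -3.161818
t=0.560000, u=-3.161818: f=-10.436802 → u ← -3.161818 + 0.28·(-10.436802) = -6.084122
u(0.84) ≈ -6.0841

-6.0841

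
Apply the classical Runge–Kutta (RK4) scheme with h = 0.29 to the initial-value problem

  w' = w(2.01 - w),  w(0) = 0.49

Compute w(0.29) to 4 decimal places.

0.7357

RK4: k1 = f(x_n, w_n); k2 = f(x_n + h/2, w_n + (h/2)·k1); k3 = f(x_n + h/2, w_n + (h/2)·k2); k4 = f(x_n + h, w_n + h·k3); w_{n+1} = w_n + (h/6)·(k1 + 2k2 + 2k3 + k4).
x=0.000000, w=0.490000:
  k1 = f(0.000000, 0.490000) = 0.744800
  k2 = f(0.145000, 0.597996) = 0.844373
  k3 = f(0.145000, 0.612434) = 0.855917
  k4 = f(0.290000, 0.738216) = 0.938851
  w ← 0.490000 + (0.29/6)·(k1 + 2k2 + 2k3 + k4) = 0.735738
w(0.29) ≈ 0.7357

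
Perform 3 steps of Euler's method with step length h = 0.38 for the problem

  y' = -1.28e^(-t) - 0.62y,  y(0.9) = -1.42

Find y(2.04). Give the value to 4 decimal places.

-0.9456

Euler: y_{n+1} = y_n + h·f(t_n, y_n).
t=0.900000, y=-1.420000: f=0.359991 → y ← -1.420000 + 0.38·0.359991 = -1.283203
t=1.280000, y=-1.283203: f=0.439698 → y ← -1.283203 + 0.38·0.439698 = -1.116118
t=1.660000, y=-1.116118: f=0.448615 → y ← -1.116118 + 0.38·0.448615 = -0.945644
y(2.04) ≈ -0.9456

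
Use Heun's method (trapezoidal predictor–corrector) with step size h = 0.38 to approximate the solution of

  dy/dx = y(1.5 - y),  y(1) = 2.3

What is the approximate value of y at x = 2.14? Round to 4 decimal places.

1.6318

Heun: k1 = f(x_n, y_n); k2 = f(x_n + h, y_n + h·k1); y_{n+1} = y_n + (h/2)·(k1 + k2).
x=1.000000, y=2.300000:
  k1 = f(1.000000, 2.300000) = -1.840000
  k2 = f(1.380000, 1.600800) = -0.161361
  y ← 2.300000 + (0.38/2)·(-1.840000 + (-0.161361)) = 1.919741
x=1.380000, y=1.919741:
  k1 = f(1.380000, 1.919741) = -0.805795
  k2 = f(1.760000, 1.613539) = -0.183200
  y ← 1.919741 + (0.38/2)·(-0.805795 + (-0.183200)) = 1.731832
x=1.760000, y=1.731832:
  k1 = f(1.760000, 1.731832) = -0.401495
  k2 = f(2.140000, 1.579264) = -0.125179
  y ← 1.731832 + (0.38/2)·(-0.401495 + (-0.125179)) = 1.631764
y(2.14) ≈ 1.6318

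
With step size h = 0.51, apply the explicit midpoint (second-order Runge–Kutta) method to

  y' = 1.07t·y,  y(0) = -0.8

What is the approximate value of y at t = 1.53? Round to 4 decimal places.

Midpoint: k1 = f(t_n, y_n); k2 = f(t_n + h/2, y_n + (h/2)·k1); y_{n+1} = y_n + h·k2.
t=0.000000, y=-0.800000:
  k1 = f(0.000000, -0.800000) = 0.000000
  k2 = f(0.255000, -0.800000) = -0.218280
  y ← -0.800000 + 0.51·(-0.218280) = -0.911323
t=0.510000, y=-0.911323:
  k1 = f(0.510000, -0.911323) = -0.497309
  k2 = f(0.765000, -1.038137) = -0.849767
  y ← -0.911323 + 0.51·(-0.849767) = -1.344704
t=1.020000, y=-1.344704:
  k1 = f(1.020000, -1.344704) = -1.467610
  k2 = f(1.275000, -1.718944) = -2.345070
  y ← -1.344704 + 0.51·(-2.345070) = -2.540689
y(1.53) ≈ -2.5407

-2.5407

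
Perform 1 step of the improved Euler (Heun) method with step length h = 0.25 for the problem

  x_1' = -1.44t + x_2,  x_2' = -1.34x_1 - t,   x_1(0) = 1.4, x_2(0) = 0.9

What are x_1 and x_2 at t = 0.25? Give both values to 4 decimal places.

Heun on (x_1,x_2): k1 = f(t_n, state_n); k2 = f(t_n + h, state_n + h·k1); state_{n+1} = state_n + (h/2)·(k1 + k2).
0.000000: (1.400000, 0.900000)
  k1 = (0.900000, -1.876000)
  predictor → (1.625000, 0.431000)
  k2 = (0.071000, -2.427500)
  → (1.521375, 0.362063)
(x_1(0.25), x_2(0.25)) ≈ (1.5214, 0.3621)

1.5214, 0.3621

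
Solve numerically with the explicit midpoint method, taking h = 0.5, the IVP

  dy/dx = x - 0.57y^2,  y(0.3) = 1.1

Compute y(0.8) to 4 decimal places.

Midpoint: k1 = f(x_n, y_n); k2 = f(x_n + h/2, y_n + (h/2)·k1); y_{n+1} = y_n + h·k2.
x=0.300000, y=1.100000:
  k1 = f(0.300000, 1.100000) = -0.389700
  k2 = f(0.550000, 1.002575) = -0.022939
  y ← 1.100000 + 0.5·(-0.022939) = 1.088530
y(0.8) ≈ 1.0885

1.0885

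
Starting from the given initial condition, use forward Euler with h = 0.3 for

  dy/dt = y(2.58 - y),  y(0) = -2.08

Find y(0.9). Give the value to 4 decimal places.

-108.7618

Euler: y_{n+1} = y_n + h·f(t_n, y_n).
t=0.000000, y=-2.080000: f=-9.692800 → y ← -2.080000 + 0.3·(-9.692800) = -4.987840
t=0.300000, y=-4.987840: f=-37.747175 → y ← -4.987840 + 0.3·(-37.747175) = -16.311993
t=0.600000, y=-16.311993: f=-308.166041 → y ← -16.311993 + 0.3·(-308.166041) = -108.761805
y(0.9) ≈ -108.7618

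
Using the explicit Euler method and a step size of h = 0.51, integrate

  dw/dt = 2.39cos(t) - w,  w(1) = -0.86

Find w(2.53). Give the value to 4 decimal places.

Euler: w_{n+1} = w_n + h·f(t_n, w_n).
t=1.000000, w=-0.860000: f=2.151323 → w ← -0.860000 + 0.51·2.151323 = 0.237174
t=1.510000, w=0.237174: f=-0.091961 → w ← 0.237174 + 0.51·(-0.091961) = 0.190274
t=2.020000, w=0.190274: f=-1.228128 → w ← 0.190274 + 0.51·(-1.228128) = -0.436071
w(2.53) ≈ -0.4361

-0.4361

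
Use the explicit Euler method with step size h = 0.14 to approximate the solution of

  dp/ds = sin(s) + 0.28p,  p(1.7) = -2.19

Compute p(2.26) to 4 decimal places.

-1.9997

Euler: p_{n+1} = p_n + h·f(s_n, p_n).
s=1.700000, p=-2.190000: f=0.378465 → p ← -2.190000 + 0.14·0.378465 = -2.137015
s=1.840000, p=-2.137015: f=0.365619 → p ← -2.137015 + 0.14·0.365619 = -2.085828
s=1.980000, p=-2.085828: f=0.333406 → p ← -2.085828 + 0.14·0.333406 = -2.039151
s=2.120000, p=-2.039151: f=0.281978 → p ← -2.039151 + 0.14·0.281978 = -1.999675
p(2.26) ≈ -1.9997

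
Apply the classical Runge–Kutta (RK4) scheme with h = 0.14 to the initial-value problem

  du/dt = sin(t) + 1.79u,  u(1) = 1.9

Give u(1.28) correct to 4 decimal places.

3.4637

RK4: k1 = f(t_n, u_n); k2 = f(t_n + h/2, u_n + (h/2)·k1); k3 = f(t_n + h/2, u_n + (h/2)·k2); k4 = f(t_n + h, u_n + h·k3); u_{n+1} = u_n + (h/6)·(k1 + 2k2 + 2k3 + k4).
t=1.000000, u=1.900000:
  k1 = f(1.000000, 1.900000) = 4.242471
  k2 = f(1.070000, 2.196973) = 4.809782
  k3 = f(1.070000, 2.236685) = 4.880866
  k4 = f(1.140000, 2.583321) = 5.532779
  u ← 1.900000 + (0.14/6)·(k1 + 2k2 + 2k3 + k4) = 2.580319
t=1.140000, u=2.580319:
  k1 = f(1.140000, 2.580319) = 5.527405
  k2 = f(1.210000, 2.967238) = 6.246972
  k3 = f(1.210000, 3.017607) = 6.337133
  k4 = f(1.280000, 3.467518) = 7.164873
  u ← 2.580319 + (0.14/6)·(k1 + 2k2 + 2k3 + k4) = 3.463731
u(1.28) ≈ 3.4637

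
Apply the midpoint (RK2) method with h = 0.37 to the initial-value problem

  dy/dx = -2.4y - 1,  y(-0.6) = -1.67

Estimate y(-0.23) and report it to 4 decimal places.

Midpoint: k1 = f(x_n, y_n); k2 = f(x_n + h/2, y_n + (h/2)·k1); y_{n+1} = y_n + h·k2.
x=-0.600000, y=-1.670000:
  k1 = f(-0.600000, -1.670000) = 3.008000
  k2 = f(-0.415000, -1.113520) = 1.672448
  y ← -1.670000 + 0.37·1.672448 = -1.051194
y(-0.23) ≈ -1.0512

-1.0512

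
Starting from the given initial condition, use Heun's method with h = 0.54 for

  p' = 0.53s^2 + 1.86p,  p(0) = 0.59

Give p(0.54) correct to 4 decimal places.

1.5219

Heun: k1 = f(s_n, p_n); k2 = f(s_n + h, p_n + h·k1); p_{n+1} = p_n + (h/2)·(k1 + k2).
s=0.000000, p=0.590000:
  k1 = f(0.000000, 0.590000) = 1.097400
  k2 = f(0.540000, 1.182596) = 2.354177
  p ← 0.590000 + (0.54/2)·(1.097400 + 2.354177) = 1.521926
p(0.54) ≈ 1.5219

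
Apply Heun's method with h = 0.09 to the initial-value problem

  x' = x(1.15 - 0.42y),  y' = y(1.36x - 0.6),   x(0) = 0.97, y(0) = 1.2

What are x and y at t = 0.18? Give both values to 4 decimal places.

1.0826, 1.3847

Heun on (x,y): k1 = f(t_n, state_n); k2 = f(t_n + h, state_n + h·k1); state_{n+1} = state_n + (h/2)·(k1 + k2).
0.000000: (0.970000, 1.200000)
  k1 = (0.626620, 0.863040)
  predictor → (1.026396, 1.277674)
  k2 = (0.629568, 1.016898)
  → (1.026528, 1.284597)
0.090000: (1.026528, 1.284597)
  k1 = (0.626664, 1.022640)
  predictor → (1.082928, 1.376635)
  k2 = (0.619233, 1.201503)
  → (1.082594, 1.384684)
(x(0.18), y(0.18)) ≈ (1.0826, 1.3847)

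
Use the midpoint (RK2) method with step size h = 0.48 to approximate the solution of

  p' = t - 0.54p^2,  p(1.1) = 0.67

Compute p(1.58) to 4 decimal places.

Midpoint: k1 = f(t_n, p_n); k2 = f(t_n + h/2, p_n + (h/2)·k1); p_{n+1} = p_n + h·k2.
t=1.100000, p=0.670000:
  k1 = f(1.100000, 0.670000) = 0.857594
  k2 = f(1.340000, 0.875823) = 0.925785
  p ← 0.670000 + 0.48·0.925785 = 1.114377
p(1.58) ≈ 1.1144

1.1144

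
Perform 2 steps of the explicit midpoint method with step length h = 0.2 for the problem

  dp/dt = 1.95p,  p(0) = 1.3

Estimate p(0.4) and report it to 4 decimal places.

2.7941

Midpoint: k1 = f(t_n, p_n); k2 = f(t_n + h/2, p_n + (h/2)·k1); p_{n+1} = p_n + h·k2.
t=0.000000, p=1.300000:
  k1 = f(0.000000, 1.300000) = 2.535000
  k2 = f(0.100000, 1.553500) = 3.029325
  p ← 1.300000 + 0.2·3.029325 = 1.905865
t=0.200000, p=1.905865:
  k1 = f(0.200000, 1.905865) = 3.716437
  k2 = f(0.300000, 2.277509) = 4.441142
  p ← 1.905865 + 0.2·4.441142 = 2.794093
p(0.4) ≈ 2.7941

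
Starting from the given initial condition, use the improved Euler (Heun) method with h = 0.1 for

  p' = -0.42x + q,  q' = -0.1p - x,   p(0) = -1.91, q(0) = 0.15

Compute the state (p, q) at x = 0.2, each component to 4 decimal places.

-1.8856, 0.1679

Heun on (p,q): k1 = f(x_n, state_n); k2 = f(x_n + h, state_n + h·k1); state_{n+1} = state_n + (h/2)·(k1 + k2).
0.000000: (-1.910000, 0.150000)
  k1 = (0.150000, 0.191000)
  predictor → (-1.895000, 0.169100)
  k2 = (0.127100, 0.089500)
  → (-1.896145, 0.164025)
0.100000: (-1.896145, 0.164025)
  k1 = (0.122025, 0.089615)
  predictor → (-1.883943, 0.172986)
  k2 = (0.088986, -0.011606)
  → (-1.885594, 0.167925)
(p(0.2), q(0.2)) ≈ (-1.8856, 0.1679)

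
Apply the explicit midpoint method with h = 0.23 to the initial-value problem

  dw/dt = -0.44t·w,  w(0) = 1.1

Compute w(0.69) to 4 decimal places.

0.9900

Midpoint: k1 = f(t_n, w_n); k2 = f(t_n + h/2, w_n + (h/2)·k1); w_{n+1} = w_n + h·k2.
t=0.000000, w=1.100000:
  k1 = f(0.000000, 1.100000) = 0.000000
  k2 = f(0.115000, 1.100000) = -0.055660
  w ← 1.100000 + 0.23·(-0.055660) = 1.087198
t=0.230000, w=1.087198:
  k1 = f(0.230000, 1.087198) = -0.110024
  k2 = f(0.345000, 1.074545) = -0.163116
  w ← 1.087198 + 0.23·(-0.163116) = 1.049682
t=0.460000, w=1.049682:
  k1 = f(0.460000, 1.049682) = -0.212456
  k2 = f(0.575000, 1.025249) = -0.259388
  w ← 1.049682 + 0.23·(-0.259388) = 0.990022
w(0.69) ≈ 0.9900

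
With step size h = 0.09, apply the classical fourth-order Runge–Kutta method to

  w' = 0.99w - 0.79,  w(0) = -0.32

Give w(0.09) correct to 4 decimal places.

-0.4242

RK4: k1 = f(x_n, w_n); k2 = f(x_n + h/2, w_n + (h/2)·k1); k3 = f(x_n + h/2, w_n + (h/2)·k2); k4 = f(x_n + h, w_n + h·k3); w_{n+1} = w_n + (h/6)·(k1 + 2k2 + 2k3 + k4).
x=0.000000, w=-0.320000:
  k1 = f(0.000000, -0.320000) = -1.106800
  k2 = f(0.045000, -0.369806) = -1.156108
  k3 = f(0.045000, -0.372025) = -1.158305
  k4 = f(0.090000, -0.424247) = -1.210005
  w ← -0.320000 + (0.09/6)·(k1 + 2k2 + 2k3 + k4) = -0.424184
w(0.09) ≈ -0.4242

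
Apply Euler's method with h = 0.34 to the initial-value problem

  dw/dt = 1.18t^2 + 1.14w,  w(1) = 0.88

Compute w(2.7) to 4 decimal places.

14.6254

Euler: w_{n+1} = w_n + h·f(t_n, w_n).
t=1.000000, w=0.880000: f=2.183200 → w ← 0.880000 + 0.34·2.183200 = 1.622288
t=1.340000, w=1.622288: f=3.968216 → w ← 1.622288 + 0.34·3.968216 = 2.971482
t=1.680000, w=2.971482: f=6.717921 → w ← 2.971482 + 0.34·6.717921 = 5.255575
t=2.020000, w=5.255575: f=10.806227 → w ← 5.255575 + 0.34·10.806227 = 8.929692
t=2.360000, w=8.929692: f=16.751977 → w ← 8.929692 + 0.34·16.751977 = 14.625364
w(2.7) ≈ 14.6254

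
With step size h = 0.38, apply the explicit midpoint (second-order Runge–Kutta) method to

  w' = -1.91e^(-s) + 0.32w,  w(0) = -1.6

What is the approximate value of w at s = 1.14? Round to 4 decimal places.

-3.9226

Midpoint: k1 = f(s_n, w_n); k2 = f(s_n + h/2, w_n + (h/2)·k1); w_{n+1} = w_n + h·k2.
s=0.000000, w=-1.600000:
  k1 = f(0.000000, -1.600000) = -2.422000
  k2 = f(0.190000, -2.060180) = -2.238750
  w ← -1.600000 + 0.38·(-2.238750) = -2.450725
s=0.380000, w=-2.450725:
  k1 = f(0.380000, -2.450725) = -2.090407
  k2 = f(0.570000, -2.847902) = -1.991482
  w ← -2.450725 + 0.38·(-1.991482) = -3.207488
s=0.760000, w=-3.207488:
  k1 = f(0.760000, -3.207488) = -1.919639
  k2 = f(0.950000, -3.572220) = -1.881786
  w ← -3.207488 + 0.38·(-1.881786) = -3.922567
w(1.14) ≈ -3.9226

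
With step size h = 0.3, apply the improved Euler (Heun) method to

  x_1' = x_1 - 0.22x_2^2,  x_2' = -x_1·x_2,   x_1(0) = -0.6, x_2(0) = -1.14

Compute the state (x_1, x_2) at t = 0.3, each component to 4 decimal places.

-0.9225, -1.4173

Heun on (x_1,x_2): k1 = f(t_n, state_n); k2 = f(t_n + h, state_n + h·k1); state_{n+1} = state_n + (h/2)·(k1 + k2).
0.000000: (-0.600000, -1.140000)
  k1 = (-0.885912, -0.684000)
  predictor → (-0.865774, -1.345200)
  k2 = (-1.263877, -1.164639)
  → (-0.922468, -1.417296)
(x_1(0.3), x_2(0.3)) ≈ (-0.9225, -1.4173)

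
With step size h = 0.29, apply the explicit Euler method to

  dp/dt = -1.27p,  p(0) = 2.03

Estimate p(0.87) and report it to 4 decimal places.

Euler: p_{n+1} = p_n + h·f(t_n, p_n).
t=0.000000, p=2.030000: f=-2.578100 → p ← 2.030000 + 0.29·(-2.578100) = 1.282351
t=0.290000, p=1.282351: f=-1.628586 → p ← 1.282351 + 0.29·(-1.628586) = 0.810061
t=0.580000, p=0.810061: f=-1.028778 → p ← 0.810061 + 0.29·(-1.028778) = 0.511716
p(0.87) ≈ 0.5117

0.5117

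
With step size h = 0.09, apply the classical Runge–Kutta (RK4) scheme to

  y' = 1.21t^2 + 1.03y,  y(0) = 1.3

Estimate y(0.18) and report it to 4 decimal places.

1.5673

RK4: k1 = f(t_n, y_n); k2 = f(t_n + h/2, y_n + (h/2)·k1); k3 = f(t_n + h/2, y_n + (h/2)·k2); k4 = f(t_n + h, y_n + h·k3); y_{n+1} = y_n + (h/6)·(k1 + 2k2 + 2k3 + k4).
t=0.000000, y=1.300000:
  k1 = f(0.000000, 1.300000) = 1.339000
  k2 = f(0.045000, 1.360255) = 1.403513
  k3 = f(0.045000, 1.363158) = 1.406503
  k4 = f(0.090000, 1.426585) = 1.479184
  y ← 1.300000 + (0.09/6)·(k1 + 2k2 + 2k3 + k4) = 1.426573
t=0.090000, y=1.426573:
  k1 = f(0.090000, 1.426573) = 1.479171
  k2 = f(0.135000, 1.493136) = 1.559982
  k3 = f(0.135000, 1.496772) = 1.563728
  k4 = f(0.180000, 1.567309) = 1.653532
  y ← 1.426573 + (0.09/6)·(k1 + 2k2 + 2k3 + k4) = 1.567275
y(0.18) ≈ 1.5673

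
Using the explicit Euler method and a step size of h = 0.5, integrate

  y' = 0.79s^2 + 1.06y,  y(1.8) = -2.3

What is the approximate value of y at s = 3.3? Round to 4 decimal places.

Euler: y_{n+1} = y_n + h·f(s_n, y_n).
s=1.800000, y=-2.300000: f=0.121600 → y ← -2.300000 + 0.5·0.121600 = -2.239200
s=2.300000, y=-2.239200: f=1.805548 → y ← -2.239200 + 0.5·1.805548 = -1.336426
s=2.800000, y=-1.336426: f=4.776988 → y ← -1.336426 + 0.5·4.776988 = 1.052068
y(3.3) ≈ 1.0521

1.0521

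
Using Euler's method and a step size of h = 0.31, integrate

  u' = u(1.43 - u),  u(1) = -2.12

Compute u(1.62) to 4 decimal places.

Euler: u_{n+1} = u_n + h·f(x_n, u_n).
x=1.000000, u=-2.120000: f=-7.526000 → u ← -2.120000 + 0.31·(-7.526000) = -4.453060
x=1.310000, u=-4.453060: f=-26.197619 → u ← -4.453060 + 0.31·(-26.197619) = -12.574322
u(1.62) ≈ -12.5743

-12.5743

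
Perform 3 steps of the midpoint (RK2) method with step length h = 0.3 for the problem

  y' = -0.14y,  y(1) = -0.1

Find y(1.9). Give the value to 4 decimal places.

-0.0882

Midpoint: k1 = f(t_n, y_n); k2 = f(t_n + h/2, y_n + (h/2)·k1); y_{n+1} = y_n + h·k2.
t=1.000000, y=-0.100000:
  k1 = f(1.000000, -0.100000) = 0.014000
  k2 = f(1.150000, -0.097900) = 0.013706
  y ← -0.100000 + 0.3·0.013706 = -0.095888
t=1.300000, y=-0.095888:
  k1 = f(1.300000, -0.095888) = 0.013424
  k2 = f(1.450000, -0.093875) = 0.013142
  y ← -0.095888 + 0.3·0.013142 = -0.091945
t=1.600000, y=-0.091945:
  k1 = f(1.600000, -0.091945) = 0.012872
  k2 = f(1.750000, -0.090015) = 0.012602
  y ← -0.091945 + 0.3·0.012602 = -0.088165
y(1.9) ≈ -0.0882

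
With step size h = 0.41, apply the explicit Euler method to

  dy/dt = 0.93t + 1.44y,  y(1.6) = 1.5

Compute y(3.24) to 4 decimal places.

Euler: y_{n+1} = y_n + h·f(t_n, y_n).
t=1.600000, y=1.500000: f=3.648000 → y ← 1.500000 + 0.41·3.648000 = 2.995680
t=2.010000, y=2.995680: f=6.183079 → y ← 2.995680 + 0.41·6.183079 = 5.530742
t=2.420000, y=5.530742: f=10.214869 → y ← 5.530742 + 0.41·10.214869 = 9.718839
t=2.830000, y=9.718839: f=16.627028 → y ← 9.718839 + 0.41·16.627028 = 16.535920
y(3.24) ≈ 16.5359

16.5359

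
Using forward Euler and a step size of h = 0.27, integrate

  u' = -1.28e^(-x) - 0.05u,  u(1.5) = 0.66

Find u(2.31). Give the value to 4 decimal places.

0.4556

Euler: u_{n+1} = u_n + h·f(x_n, u_n).
x=1.500000, u=0.660000: f=-0.318607 → u ← 0.660000 + 0.27·(-0.318607) = 0.573976
x=1.770000, u=0.573976: f=-0.246725 → u ← 0.573976 + 0.27·(-0.246725) = 0.507360
x=2.040000, u=0.507360: f=-0.191805 → u ← 0.507360 + 0.27·(-0.191805) = 0.455573
u(2.31) ≈ 0.4556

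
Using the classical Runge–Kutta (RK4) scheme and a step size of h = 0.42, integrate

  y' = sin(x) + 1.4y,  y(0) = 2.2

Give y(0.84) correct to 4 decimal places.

RK4: k1 = f(x_n, y_n); k2 = f(x_n + h/2, y_n + (h/2)·k1); k3 = f(x_n + h/2, y_n + (h/2)·k2); k4 = f(x_n + h, y_n + h·k3); y_{n+1} = y_n + (h/6)·(k1 + 2k2 + 2k3 + k4).
x=0.000000, y=2.200000:
  k1 = f(0.000000, 2.200000) = 3.080000
  k2 = f(0.210000, 2.846800) = 4.193980
  k3 = f(0.210000, 3.080736) = 4.521490
  k4 = f(0.420000, 4.099026) = 6.146397
  y ← 2.200000 + (0.42/6)·(k1 + 2k2 + 2k3 + k4) = 4.066014
x=0.420000, y=4.066014:
  k1 = f(0.420000, 4.066014) = 6.100179
  k2 = f(0.630000, 5.347051) = 8.075016
  k3 = f(0.630000, 5.761767) = 8.655619
  k4 = f(0.840000, 7.701373) = 11.526566
  y ← 4.066014 + (0.42/6)·(k1 + 2k2 + 2k3 + k4) = 7.642175
y(0.84) ≈ 7.6422

7.6422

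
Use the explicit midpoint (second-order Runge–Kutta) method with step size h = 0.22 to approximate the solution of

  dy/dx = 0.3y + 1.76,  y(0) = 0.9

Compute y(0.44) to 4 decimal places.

Midpoint: k1 = f(x_n, y_n); k2 = f(x_n + h/2, y_n + (h/2)·k1); y_{n+1} = y_n + h·k2.
x=0.000000, y=0.900000:
  k1 = f(0.000000, 0.900000) = 2.030000
  k2 = f(0.110000, 1.123300) = 2.096990
  y ← 0.900000 + 0.22·2.096990 = 1.361338
x=0.220000, y=1.361338:
  k1 = f(0.220000, 1.361338) = 2.168401
  k2 = f(0.330000, 1.599862) = 2.239959
  y ← 1.361338 + 0.22·2.239959 = 1.854129
y(0.44) ≈ 1.8541

1.8541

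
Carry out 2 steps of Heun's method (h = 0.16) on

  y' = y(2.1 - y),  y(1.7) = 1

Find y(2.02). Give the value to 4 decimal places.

1.3429

Heun: k1 = f(t_n, y_n); k2 = f(t_n + h, y_n + h·k1); y_{n+1} = y_n + (h/2)·(k1 + k2).
t=1.700000, y=1.000000:
  k1 = f(1.700000, 1.000000) = 1.100000
  k2 = f(1.860000, 1.176000) = 1.086624
  y ← 1.000000 + (0.16/2)·(1.100000 + 1.086624) = 1.174930
t=1.860000, y=1.174930:
  k1 = f(1.860000, 1.174930) = 1.086893
  k2 = f(2.020000, 1.348833) = 1.013199
  y ← 1.174930 + (0.16/2)·(1.086893 + 1.013199) = 1.342937
y(2.02) ≈ 1.3429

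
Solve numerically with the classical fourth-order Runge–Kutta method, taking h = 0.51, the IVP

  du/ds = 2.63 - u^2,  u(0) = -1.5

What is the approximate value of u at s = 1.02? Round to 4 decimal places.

RK4: k1 = f(s_n, u_n); k2 = f(s_n + h/2, u_n + (h/2)·k1); k3 = f(s_n + h/2, u_n + (h/2)·k2); k4 = f(s_n + h, u_n + h·k3); u_{n+1} = u_n + (h/6)·(k1 + 2k2 + 2k3 + k4).
s=0.000000, u=-1.500000:
  k1 = f(0.000000, -1.500000) = 0.380000
  k2 = f(0.255000, -1.403100) = 0.661310
  k3 = f(0.255000, -1.331366) = 0.857465
  k4 = f(0.510000, -1.062693) = 1.500684
  u ← -1.500000 + (0.51/6)·(k1 + 2k2 + 2k3 + k4) = -1.081950
s=0.510000, u=-1.081950:
  k1 = f(0.510000, -1.081950) = 1.459384
  k2 = f(0.765000, -0.709807) = 2.126174
  k3 = f(0.765000, -0.539776) = 2.338642
  k4 = f(1.020000, 0.110757) = 2.617733
  u ← -1.081950 + (0.51/6)·(k1 + 2k2 + 2k3 + k4) = 0.023624
u(1.02) ≈ 0.0236

0.0236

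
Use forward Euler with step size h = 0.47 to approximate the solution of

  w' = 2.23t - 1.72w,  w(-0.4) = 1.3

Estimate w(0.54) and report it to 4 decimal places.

0.0408

Euler: w_{n+1} = w_n + h·f(t_n, w_n).
t=-0.400000, w=1.300000: f=-3.128000 → w ← 1.300000 + 0.47·(-3.128000) = -0.170160
t=0.070000, w=-0.170160: f=0.448775 → w ← -0.170160 + 0.47·0.448775 = 0.040764
w(0.54) ≈ 0.0408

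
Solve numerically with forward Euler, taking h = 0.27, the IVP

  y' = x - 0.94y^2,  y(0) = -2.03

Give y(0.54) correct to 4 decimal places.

-5.4042

Euler: y_{n+1} = y_n + h·f(x_n, y_n).
x=0.000000, y=-2.030000: f=-3.873646 → y ← -2.030000 + 0.27·(-3.873646) = -3.075884
x=0.270000, y=-3.075884: f=-8.623401 → y ← -3.075884 + 0.27·(-8.623401) = -5.404203
y(0.54) ≈ -5.4042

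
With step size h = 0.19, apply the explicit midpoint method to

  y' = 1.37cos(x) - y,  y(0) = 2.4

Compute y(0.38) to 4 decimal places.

2.0652

Midpoint: k1 = f(x_n, y_n); k2 = f(x_n + h/2, y_n + (h/2)·k1); y_{n+1} = y_n + h·k2.
x=0.000000, y=2.400000:
  k1 = f(0.000000, 2.400000) = -1.030000
  k2 = f(0.095000, 2.302150) = -0.938327
  y ← 2.400000 + 0.19·(-0.938327) = 2.221718
x=0.190000, y=2.221718:
  k1 = f(0.190000, 2.221718) = -0.876372
  k2 = f(0.285000, 2.138462) = -0.823726
  y ← 2.221718 + 0.19·(-0.823726) = 2.065210
y(0.38) ≈ 2.0652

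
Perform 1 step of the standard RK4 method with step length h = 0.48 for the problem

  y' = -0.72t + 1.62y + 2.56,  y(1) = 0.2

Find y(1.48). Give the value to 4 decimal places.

RK4: k1 = f(t_n, y_n); k2 = f(t_n + h/2, y_n + (h/2)·k1); k3 = f(t_n + h/2, y_n + (h/2)·k2); k4 = f(t_n + h, y_n + h·k3); y_{n+1} = y_n + (h/6)·(k1 + 2k2 + 2k3 + k4).
t=1.000000, y=0.200000:
  k1 = f(1.000000, 0.200000) = 2.164000
  k2 = f(1.240000, 0.719360) = 2.832563
  k3 = f(1.240000, 0.879815) = 3.092501
  k4 = f(1.480000, 1.684400) = 4.223128
  y ← 0.200000 + (0.48/6)·(k1 + 2k2 + 2k3 + k4) = 1.658980
y(1.48) ≈ 1.6590

1.6590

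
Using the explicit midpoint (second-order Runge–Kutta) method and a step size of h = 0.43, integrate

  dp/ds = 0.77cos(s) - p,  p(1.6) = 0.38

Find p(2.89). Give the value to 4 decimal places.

Midpoint: k1 = f(s_n, p_n); k2 = f(s_n + h/2, p_n + (h/2)·k1); p_{n+1} = p_n + h·k2.
s=1.600000, p=0.380000:
  k1 = f(1.600000, 0.380000) = -0.402484
  k2 = f(1.815000, 0.293466) = -0.479639
  p ← 0.380000 + 0.43·(-0.479639) = 0.173755
s=2.030000, p=0.173755:
  k1 = f(2.030000, 0.173755) = -0.515046
  k2 = f(2.245000, 0.063020) = -0.543712
  p ← 0.173755 + 0.43·(-0.543712) = -0.060041
s=2.460000, p=-0.060041:
  k1 = f(2.460000, -0.060041) = -0.537918
  k2 = f(2.675000, -0.175694) = -0.511998
  p ← -0.060041 + 0.43·(-0.511998) = -0.280200
p(2.89) ≈ -0.2802

-0.2802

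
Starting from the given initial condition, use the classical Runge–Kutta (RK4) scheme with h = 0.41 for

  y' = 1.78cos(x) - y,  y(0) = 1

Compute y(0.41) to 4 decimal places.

1.2439

RK4: k1 = f(x_n, y_n); k2 = f(x_n + h/2, y_n + (h/2)·k1); k3 = f(x_n + h/2, y_n + (h/2)·k2); k4 = f(x_n + h, y_n + h·k3); y_{n+1} = y_n + (h/6)·(k1 + 2k2 + 2k3 + k4).
x=0.000000, y=1.000000:
  k1 = f(0.000000, 1.000000) = 0.780000
  k2 = f(0.205000, 1.159900) = 0.582829
  k3 = f(0.205000, 1.119480) = 0.623249
  k4 = f(0.410000, 1.255532) = 0.376943
  y ← 1.000000 + (0.41/6)·(k1 + 2k2 + 2k3 + k4) = 1.243888
y(0.41) ≈ 1.2439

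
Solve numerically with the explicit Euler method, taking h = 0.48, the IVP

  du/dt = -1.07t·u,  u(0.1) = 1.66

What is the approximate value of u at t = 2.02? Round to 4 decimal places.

Euler: u_{n+1} = u_n + h·f(t_n, u_n).
t=0.100000, u=1.660000: f=-0.177620 → u ← 1.660000 + 0.48·(-0.177620) = 1.574742
t=0.580000, u=1.574742: f=-0.977285 → u ← 1.574742 + 0.48·(-0.977285) = 1.105646
t=1.060000, u=1.105646: f=-1.254023 → u ← 1.105646 + 0.48·(-1.254023) = 0.503714
t=1.540000, u=0.503714: f=-0.830021 → u ← 0.503714 + 0.48·(-0.830021) = 0.105305
u(2.02) ≈ 0.1053

0.1053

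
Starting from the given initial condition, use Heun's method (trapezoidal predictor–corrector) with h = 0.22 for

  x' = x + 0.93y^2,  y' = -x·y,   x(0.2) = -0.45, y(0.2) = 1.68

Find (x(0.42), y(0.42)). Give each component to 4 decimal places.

Heun on (x,y): k1 = f(t_n, state_n); k2 = f(t_n + h, state_n + h·k1); state_{n+1} = state_n + (h/2)·(k1 + k2).
0.200000: (-0.450000, 1.680000)
  k1 = (2.174832, 0.756000)
  predictor → (0.028463, 1.846320)
  k2 = (3.198738, -0.052552)
  → (0.141093, 1.757379)
(x(0.42), y(0.42)) ≈ (0.1411, 1.7574)

0.1411, 1.7574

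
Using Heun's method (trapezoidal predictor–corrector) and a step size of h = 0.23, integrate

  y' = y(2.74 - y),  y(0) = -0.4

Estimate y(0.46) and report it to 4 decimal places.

-1.8704

Heun: k1 = f(x_n, y_n); k2 = f(x_n + h, y_n + h·k1); y_{n+1} = y_n + (h/2)·(k1 + k2).
x=0.000000, y=-0.400000:
  k1 = f(0.000000, -0.400000) = -1.256000
  k2 = f(0.230000, -0.688880) = -2.362087
  y ← -0.400000 + (0.23/2)·(-1.256000 + (-2.362087)) = -0.816080
x=0.230000, y=-0.816080:
  k1 = f(0.230000, -0.816080) = -2.902046
  k2 = f(0.460000, -1.483551) = -6.265850
  y ← -0.816080 + (0.23/2)·(-2.902046 + (-6.265850)) = -1.870388
y(0.46) ≈ -1.8704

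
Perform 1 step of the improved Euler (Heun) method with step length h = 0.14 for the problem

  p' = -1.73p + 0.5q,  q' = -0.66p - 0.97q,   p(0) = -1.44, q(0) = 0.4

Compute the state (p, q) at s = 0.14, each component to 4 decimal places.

-1.1061, 0.4560

Heun on (p,q): k1 = f(s_n, state_n); k2 = f(s_n + h, state_n + h·k1); state_{n+1} = state_n + (h/2)·(k1 + k2).
0.000000: (-1.440000, 0.400000)
  k1 = (2.691200, 0.562400)
  predictor → (-1.063232, 0.478736)
  k2 = (2.078759, 0.237359)
  → (-1.106103, 0.455983)
(p(0.14), q(0.14)) ≈ (-1.1061, 0.4560)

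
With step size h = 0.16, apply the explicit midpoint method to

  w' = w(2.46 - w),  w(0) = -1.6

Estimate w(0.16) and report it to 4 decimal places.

-3.1532

Midpoint: k1 = f(t_n, w_n); k2 = f(t_n + h/2, w_n + (h/2)·k1); w_{n+1} = w_n + h·k2.
t=0.000000, w=-1.600000:
  k1 = f(0.000000, -1.600000) = -6.496000
  k2 = f(0.080000, -2.119680) = -9.707456
  w ← -1.600000 + 0.16·(-9.707456) = -3.153193
w(0.16) ≈ -3.1532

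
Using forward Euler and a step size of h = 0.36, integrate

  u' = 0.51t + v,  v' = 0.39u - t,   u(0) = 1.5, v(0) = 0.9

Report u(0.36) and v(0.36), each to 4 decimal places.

1.8240, 1.1106

Euler on (u,v): u_{n+1} = u_n + h·u', v_{n+1} = v_n + h·v'.
0.000000: (1.500000, 0.900000); f=(0.900000, 0.585000) → (1.824000, 1.110600)
(u(0.36), v(0.36)) ≈ (1.8240, 1.1106)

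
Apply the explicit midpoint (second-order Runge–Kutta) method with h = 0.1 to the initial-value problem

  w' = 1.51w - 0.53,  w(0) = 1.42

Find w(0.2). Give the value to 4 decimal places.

1.7954

Midpoint: k1 = f(x_n, w_n); k2 = f(x_n + h/2, w_n + (h/2)·k1); w_{n+1} = w_n + h·k2.
x=0.000000, w=1.420000:
  k1 = f(0.000000, 1.420000) = 1.614200
  k2 = f(0.050000, 1.500710) = 1.736072
  w ← 1.420000 + 0.1·1.736072 = 1.593607
x=0.100000, w=1.593607:
  k1 = f(0.100000, 1.593607) = 1.876347
  k2 = f(0.150000, 1.687425) = 2.018011
  w ← 1.593607 + 0.1·2.018011 = 1.795408
w(0.2) ≈ 1.7954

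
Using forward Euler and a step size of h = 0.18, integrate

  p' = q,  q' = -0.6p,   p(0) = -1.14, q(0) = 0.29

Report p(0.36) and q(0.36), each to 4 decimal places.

-1.0134, 0.5306

Euler on (p,q): p_{n+1} = p_n + h·p', q_{n+1} = q_n + h·q'.
0.000000: (-1.140000, 0.290000); f=(0.290000, 0.684000) → (-1.087800, 0.413120)
0.180000: (-1.087800, 0.413120); f=(0.413120, 0.652680) → (-1.013438, 0.530602)
(p(0.36), q(0.36)) ≈ (-1.0134, 0.5306)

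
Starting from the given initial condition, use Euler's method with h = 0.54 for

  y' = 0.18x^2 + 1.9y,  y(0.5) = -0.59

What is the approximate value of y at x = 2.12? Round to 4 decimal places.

-4.3511

Euler: y_{n+1} = y_n + h·f(x_n, y_n).
x=0.500000, y=-0.590000: f=-1.076000 → y ← -0.590000 + 0.54·(-1.076000) = -1.171040
x=1.040000, y=-1.171040: f=-2.030288 → y ← -1.171040 + 0.54·(-2.030288) = -2.267396
x=1.580000, y=-2.267396: f=-3.858699 → y ← -2.267396 + 0.54·(-3.858699) = -4.351093
y(2.12) ≈ -4.3511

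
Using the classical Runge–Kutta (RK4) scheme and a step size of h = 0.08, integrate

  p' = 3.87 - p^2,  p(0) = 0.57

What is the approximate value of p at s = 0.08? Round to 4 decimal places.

0.8391

RK4: k1 = f(s_n, p_n); k2 = f(s_n + h/2, p_n + (h/2)·k1); k3 = f(s_n + h/2, p_n + (h/2)·k2); k4 = f(s_n + h, p_n + h·k3); p_{n+1} = p_n + (h/6)·(k1 + 2k2 + 2k3 + k4).
s=0.000000, p=0.570000:
  k1 = f(0.000000, 0.570000) = 3.545100
  k2 = f(0.040000, 0.711804) = 3.363335
  k3 = f(0.040000, 0.704533) = 3.373633
  k4 = f(0.080000, 0.839891) = 3.164584
  p ← 0.570000 + (0.08/6)·(k1 + 2k2 + 2k3 + k4) = 0.839115
p(0.08) ≈ 0.8391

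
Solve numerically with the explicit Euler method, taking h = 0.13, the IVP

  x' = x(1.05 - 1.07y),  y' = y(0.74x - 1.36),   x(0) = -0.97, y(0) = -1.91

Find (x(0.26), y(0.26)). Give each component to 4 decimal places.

-1.8095, -0.9652

Euler on (x,y): x_{n+1} = x_n + h·x', y_{n+1} = y_n + h·y'.
0.000000: (-0.970000, -1.910000); f=(-3.000889, 3.968598) → (-1.360116, -1.394082)
0.130000: (-1.360116, -1.394082); f=(-3.456962, 3.299075) → (-1.809521, -0.965202)
(x(0.26), y(0.26)) ≈ (-1.8095, -0.9652)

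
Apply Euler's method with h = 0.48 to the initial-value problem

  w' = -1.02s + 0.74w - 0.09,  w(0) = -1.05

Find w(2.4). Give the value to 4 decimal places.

-8.5775

Euler: w_{n+1} = w_n + h·f(s_n, w_n).
s=0.000000, w=-1.050000: f=-0.867000 → w ← -1.050000 + 0.48·(-0.867000) = -1.466160
s=0.480000, w=-1.466160: f=-1.664558 → w ← -1.466160 + 0.48·(-1.664558) = -2.265148
s=0.960000, w=-2.265148: f=-2.745410 → w ← -2.265148 + 0.48·(-2.745410) = -3.582945
s=1.440000, w=-3.582945: f=-4.210179 → w ← -3.582945 + 0.48·(-4.210179) = -5.603831
s=1.920000, w=-5.603831: f=-6.195235 → w ← -5.603831 + 0.48·(-6.195235) = -8.577543
w(2.4) ≈ -8.5775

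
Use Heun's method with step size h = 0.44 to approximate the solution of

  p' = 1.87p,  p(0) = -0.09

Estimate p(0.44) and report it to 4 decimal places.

-0.1945

Heun: k1 = f(t_n, p_n); k2 = f(t_n + h, p_n + h·k1); p_{n+1} = p_n + (h/2)·(k1 + k2).
t=0.000000, p=-0.090000:
  k1 = f(0.000000, -0.090000) = -0.168300
  k2 = f(0.440000, -0.164052) = -0.306777
  p ← -0.090000 + (0.44/2)·(-0.168300 + (-0.306777)) = -0.194517
p(0.44) ≈ -0.1945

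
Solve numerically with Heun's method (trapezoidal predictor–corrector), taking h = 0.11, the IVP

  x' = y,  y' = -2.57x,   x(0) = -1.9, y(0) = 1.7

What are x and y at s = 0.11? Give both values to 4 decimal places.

Heun on (x,y): k1 = f(s_n, state_n); k2 = f(s_n + h, state_n + h·k1); state_{n+1} = state_n + (h/2)·(k1 + k2).
0.000000: (-1.900000, 1.700000)
  k1 = (1.700000, 4.883000)
  predictor → (-1.713000, 2.237130)
  k2 = (2.237130, 4.402410)
  → (-1.683458, 2.210698)
(x(0.11), y(0.11)) ≈ (-1.6835, 2.2107)

-1.6835, 2.2107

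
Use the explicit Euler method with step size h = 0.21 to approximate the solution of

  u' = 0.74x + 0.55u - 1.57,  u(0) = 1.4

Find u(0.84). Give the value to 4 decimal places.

0.8137

Euler: u_{n+1} = u_n + h·f(x_n, u_n).
x=0.000000, u=1.400000: f=-0.800000 → u ← 1.400000 + 0.21·(-0.800000) = 1.232000
x=0.210000, u=1.232000: f=-0.737000 → u ← 1.232000 + 0.21·(-0.737000) = 1.077230
x=0.420000, u=1.077230: f=-0.666724 → u ← 1.077230 + 0.21·(-0.666724) = 0.937218
x=0.630000, u=0.937218: f=-0.588330 → u ← 0.937218 + 0.21·(-0.588330) = 0.813669
u(0.84) ≈ 0.8137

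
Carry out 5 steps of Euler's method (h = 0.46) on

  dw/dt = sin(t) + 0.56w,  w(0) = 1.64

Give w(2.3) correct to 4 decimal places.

7.1553

Euler: w_{n+1} = w_n + h·f(t_n, w_n).
t=0.000000, w=1.640000: f=0.918400 → w ← 1.640000 + 0.46·0.918400 = 2.062464
t=0.460000, w=2.062464: f=1.598928 → w ← 2.062464 + 0.46·1.598928 = 2.797971
t=0.920000, w=2.797971: f=2.362465 → w ← 2.797971 + 0.46·2.362465 = 3.884705
t=1.380000, w=3.884705: f=3.157288 → w ← 3.884705 + 0.46·3.157288 = 5.337057
t=1.840000, w=5.337057: f=3.952735 → w ← 5.337057 + 0.46·3.952735 = 7.155316
w(2.3) ≈ 7.1553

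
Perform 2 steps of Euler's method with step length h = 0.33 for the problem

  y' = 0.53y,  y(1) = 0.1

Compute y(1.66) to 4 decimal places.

0.1380

Euler: y_{n+1} = y_n + h·f(s_n, y_n).
s=1.000000, y=0.100000: f=0.053000 → y ← 0.100000 + 0.33·0.053000 = 0.117490
s=1.330000, y=0.117490: f=0.062270 → y ← 0.117490 + 0.33·0.062270 = 0.138039
y(1.66) ≈ 0.1380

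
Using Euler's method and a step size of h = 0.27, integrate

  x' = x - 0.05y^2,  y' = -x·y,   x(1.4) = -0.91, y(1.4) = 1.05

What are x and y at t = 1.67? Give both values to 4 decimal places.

-1.1706, 1.3080

Euler on (x,y): x_{n+1} = x_n + h·x', y_{n+1} = y_n + h·y'.
1.400000: (-0.910000, 1.050000); f=(-0.965125, 0.955500) → (-1.170584, 1.307985)
(x(1.67), y(1.67)) ≈ (-1.1706, 1.3080)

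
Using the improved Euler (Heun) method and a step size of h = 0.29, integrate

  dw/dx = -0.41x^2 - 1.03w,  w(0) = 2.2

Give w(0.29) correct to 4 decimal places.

Heun: k1 = f(x_n, w_n); k2 = f(x_n + h, w_n + h·k1); w_{n+1} = w_n + (h/2)·(k1 + k2).
x=0.000000, w=2.200000:
  k1 = f(0.000000, 2.200000) = -2.266000
  k2 = f(0.290000, 1.542860) = -1.623627
  w ← 2.200000 + (0.29/2)·(-2.266000 + (-1.623627)) = 1.636004
w(0.29) ≈ 1.6360

1.6360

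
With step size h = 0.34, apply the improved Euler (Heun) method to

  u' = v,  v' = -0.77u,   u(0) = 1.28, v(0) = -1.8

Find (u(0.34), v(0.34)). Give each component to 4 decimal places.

0.6110, -2.0550

Heun on (u,v): k1 = f(x_n, state_n); k2 = f(x_n + h, state_n + h·k1); state_{n+1} = state_n + (h/2)·(k1 + k2).
0.000000: (1.280000, -1.800000)
  k1 = (-1.800000, -0.985600)
  predictor → (0.668000, -2.135104)
  k2 = (-2.135104, -0.514360)
  → (0.611032, -2.054993)
(u(0.34), v(0.34)) ≈ (0.6110, -2.0550)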